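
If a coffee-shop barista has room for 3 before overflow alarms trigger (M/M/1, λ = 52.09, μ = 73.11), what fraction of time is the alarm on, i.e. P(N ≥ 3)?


ρ = 52.09/73.11 = 0.7125
P(N ≥ n) = ρ^n = 0.7125^3 = 0.361687

Final: 0.361687


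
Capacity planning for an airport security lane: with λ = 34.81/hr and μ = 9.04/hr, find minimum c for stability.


Stability requires cμ > λ ⇔ c > λ/μ.
λ/μ = 34.81/9.04 = 3.8507
Minimum integer c = ⌊3.8507⌋ + 1 = 4
Check: 4·9.04 = 36.16 > 34.81, while 3·9.04 = 27.12 ≤ 34.81

Final: 4 servers


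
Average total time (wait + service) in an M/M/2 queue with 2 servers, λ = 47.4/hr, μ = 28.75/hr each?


a = 1.6487; ρ = 0.8243; P₀ = 0.096282
Lq = P₀·a^c·ρ/(c!(1−ρ)²) = 3.49623
Wq = Lq/λ = 3.49623/47.4 = 0.07376 hr
W = Wq + 1/μ = 0.07376 + 0.03478 = 0.10854 hr

Final: 0.10854 hr


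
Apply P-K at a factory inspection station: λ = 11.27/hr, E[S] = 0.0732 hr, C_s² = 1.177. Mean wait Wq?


ρ = λ·E[S] = 11.27·0.0732 = 0.8250
E[S²] = E[S]²(1+C_s²) = 0.0732²·(1+1.177) = 0.011665
Wq = λ·E[S²]/(2(1−ρ)) = 11.27·0.011665/(2·0.1750) = 0.37553 hr

Final: 0.37553 hr


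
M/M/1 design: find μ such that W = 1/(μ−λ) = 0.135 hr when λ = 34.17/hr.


W = 1/(μ−λ) ⇒ μ − λ = 1/W = 1/0.135 = 7.4074
μ = λ + 1/W = 34.17 + 7.4074 = 41.5774 per hr

Final: 41.5774 /hr


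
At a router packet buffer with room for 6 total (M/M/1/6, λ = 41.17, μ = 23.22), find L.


ρ = 41.17/23.22 = 1.7730
L = ρ[1 − (K+1)ρ^K + Kρ^(K+1)] / [(1−ρ)(1−ρ^(K+1))]
Numerator: 1.7730·(1 − 7·31.067901 + 6·55.084646) = 202.184362
Denominator: (-0.7730)·(-54.084646) = 41.809621
L = 202.184362/41.809621 = 4.8358

Final: 4.8358


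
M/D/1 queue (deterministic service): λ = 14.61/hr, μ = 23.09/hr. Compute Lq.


ρ = 14.61/23.09 = 0.6327
M/D/1: Lq = ρ²/(2(1−ρ)) = 0.4004/(2·0.3673) = 0.54507

Final: 0.54507


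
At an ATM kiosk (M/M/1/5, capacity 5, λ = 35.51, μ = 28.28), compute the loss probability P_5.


ρ = λ/μ = 35.51/28.28 = 1.2557
P_K = (1−ρ)ρ^K/(1−ρ^(K+1)) = (-0.2557·3.121450)/(1 − 3.919472)
= -0.798023/-2.919472 = 0.273345

Final: 0.273345


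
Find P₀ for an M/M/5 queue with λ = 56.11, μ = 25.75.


a = λ/μ = 56.11/25.75 = 2.1790; ρ = a/c = 0.4358
Σ_{k=0}^{4} a^k/k! (terms k=0..4) = 1.00000 + 2.17903 + 2.37408 + 1.72440 + 0.93938 = 8.21689
Tail: a^5/(5!(1−ρ)) = 49.12643/(120·0.5642) = 0.72561
P₀ = 1/(8.21689 + 0.72561) = 1/8.94251 = 0.111825

Final: 0.111825


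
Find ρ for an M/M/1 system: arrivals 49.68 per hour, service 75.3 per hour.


ρ = λ/μ = 49.68/75.3 = 0.6598

Final: 0.6598


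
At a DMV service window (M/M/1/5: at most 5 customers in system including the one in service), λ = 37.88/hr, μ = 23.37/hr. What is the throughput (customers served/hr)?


ρ = 1.6209; P_K = (1−ρ)ρ^5/(1−ρ^6) = 0.405407
λ_eff = λ(1 − P_K) = 37.88·(1 − 0.405407) = 37.88·0.594593 = 22.5232 /hr

Final: 22.5232 /hr


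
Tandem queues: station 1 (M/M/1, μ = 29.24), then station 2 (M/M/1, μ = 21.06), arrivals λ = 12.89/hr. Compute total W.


Each node sees arrival rate λ = 12.89/hr (tandem ⇒ throughput preserved).
W₁ = 1/(μ₁−λ) = 1/(29.24−12.89) = 0.06116 hr
W₂ = 1/(μ₂−λ) = 1/(21.06−12.89) = 0.12240 hr
W_total = W₁ + W₂ = 0.06116 + 0.12240 = 0.18356 hr

Final: 0.18356 hr


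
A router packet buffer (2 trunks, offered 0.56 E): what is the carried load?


B(2,0.56) = 0.091333 (Erlang-B)
Carried load = a(1 − B) = 0.56·(1 − 0.091333) = 0.56·0.908667 = 0.5089 E

Final: 0.5089 Erlangs


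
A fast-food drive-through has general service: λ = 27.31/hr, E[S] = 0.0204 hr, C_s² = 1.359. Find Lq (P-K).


ρ = λ·E[S] = 27.31·0.0204 = 0.5571
Lq = ρ²(1+C_s²)/(2(1−ρ)) = 0.3104·(1+1.359)/(2·0.4429)
= 0.3104·2.3590/0.8858 = 0.82665

Final: 0.82665


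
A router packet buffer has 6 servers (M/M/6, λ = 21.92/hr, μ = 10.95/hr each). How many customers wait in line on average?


a = λ/μ = 2.0018; ρ = a/6 = 0.3336
P₀ = 0.134887
Lq = P₀·a^c·ρ / (c!·(1−ρ)²) = 0.134887·64.35149·0.3336/(720·0.44404)
= 0.009058

Final: 0.009058


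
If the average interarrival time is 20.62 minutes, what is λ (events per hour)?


λ = 1/(interarrival time) in consistent units.
1 hour = 60 min, so λ = 60/20.62 = 2.9098 per hour

Final: 2.9098 /hr


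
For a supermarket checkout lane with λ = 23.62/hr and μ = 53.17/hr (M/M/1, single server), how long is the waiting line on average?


ρ = 23.62/53.17 = 0.4442
Lq = ρ²/(1−ρ) = 0.1973/0.5558 = 0.3551

Final: 0.3551


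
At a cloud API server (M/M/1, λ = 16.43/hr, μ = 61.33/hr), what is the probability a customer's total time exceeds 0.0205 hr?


W ~ Exponential(μ−λ) for M/M/1.
μ − λ = 61.33 − 16.43 = 44.9000
P(W > t) = e^{−(μ−λ)t} = e^{−0.9204} = 0.398340

Final: 0.398340


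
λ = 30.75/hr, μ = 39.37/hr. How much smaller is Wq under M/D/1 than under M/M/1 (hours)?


ρ = 30.75/39.37 = 0.7811
Wq(M/M/1) = ρ/(μ−λ) = 0.7811/8.62 = 0.09061 hr
Wq(M/D/1) = ρ/(2(μ−λ)) = 0.04530 hr
Savings = 0.09061 − 0.04530 = 0.04530 hr

Final: 0.04530 hr


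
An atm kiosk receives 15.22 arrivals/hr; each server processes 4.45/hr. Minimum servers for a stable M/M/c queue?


Stability requires cμ > λ ⇔ c > λ/μ.
λ/μ = 15.22/4.45 = 3.4202
Minimum integer c = ⌊3.4202⌋ + 1 = 4
Check: 4·4.45 = 17.80 > 15.22, while 3·4.45 = 13.35 ≤ 15.22

Final: 4 servers


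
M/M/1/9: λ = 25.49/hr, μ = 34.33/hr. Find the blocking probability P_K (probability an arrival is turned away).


ρ = λ/μ = 25.49/34.33 = 0.7425
P_K = (1−ρ)ρ^K/(1−ρ^(K+1)) = (0.2575·0.068591)/(1 − 0.050928)
= 0.017662/0.949072 = 0.018610

Final: 0.018610


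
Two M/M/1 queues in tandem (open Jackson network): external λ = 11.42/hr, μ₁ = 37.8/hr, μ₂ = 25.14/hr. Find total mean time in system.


Each node sees arrival rate λ = 11.42/hr (tandem ⇒ throughput preserved).
W₁ = 1/(μ₁−λ) = 1/(37.8−11.42) = 0.03791 hr
W₂ = 1/(μ₂−λ) = 1/(25.14−11.42) = 0.07289 hr
W_total = W₁ + W₂ = 0.03791 + 0.07289 = 0.11079 hr

Final: 0.11079 hr


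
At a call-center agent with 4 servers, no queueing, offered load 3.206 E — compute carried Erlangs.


B(4,3.206) = 0.228799 (Erlang-B)
Carried load = a(1 − B) = 3.206·(1 − 0.228799) = 3.206·0.771201 = 2.4725 E

Final: 2.4725 Erlangs


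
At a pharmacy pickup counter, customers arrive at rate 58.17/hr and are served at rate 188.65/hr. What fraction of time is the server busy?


ρ = λ/μ = 58.17/188.65 = 0.3083

Final: 0.3083


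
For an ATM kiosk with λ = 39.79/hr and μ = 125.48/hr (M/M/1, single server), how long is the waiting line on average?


ρ = 39.79/125.48 = 0.3171
Lq = ρ²/(1−ρ) = 0.1006/0.6829 = 0.1472

Final: 0.1472


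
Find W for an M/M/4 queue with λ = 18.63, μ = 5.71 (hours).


a = 3.2627; ρ = 0.8157; P₀ = 0.024396
Lq = P₀·a^c·ρ/(c!(1−ρ)²) = 2.76544
Wq = Lq/λ = 2.76544/18.63 = 0.14844 hr
W = Wq + 1/μ = 0.14844 + 0.17513 = 0.32357 hr

Final: 0.32357 hr


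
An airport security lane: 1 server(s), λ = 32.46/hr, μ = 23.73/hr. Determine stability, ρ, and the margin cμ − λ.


Total capacity cμ = 1·23.73 = 23.73/hr
ρ = λ/(cμ) = 32.46/23.73 = 1.3679
Stable ⇔ ρ < 1: NO
Spare capacity = cμ − λ = 23.73 − 32.46 = -8.73/hr

Final: ρ = 1.3679; unstable; margin = -8.73/hr


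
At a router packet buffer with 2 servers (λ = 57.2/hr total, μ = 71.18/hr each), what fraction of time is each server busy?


ρ = λ/(cμ) = 57.2/(2·71.18) = 57.2/142.36 = 0.4018

Final: 0.4018


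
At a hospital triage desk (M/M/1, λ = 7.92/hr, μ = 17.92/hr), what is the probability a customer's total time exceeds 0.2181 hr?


W ~ Exponential(μ−λ) for M/M/1.
μ − λ = 17.92 − 7.92 = 10.0000
P(W > t) = e^{−(μ−λ)t} = e^{−2.1810} = 0.112929

Final: 0.112929


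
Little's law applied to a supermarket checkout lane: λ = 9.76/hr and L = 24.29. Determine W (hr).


W = L/λ = 24.29/9.76 = 2.4887 hr

Final: 2.4887 hr


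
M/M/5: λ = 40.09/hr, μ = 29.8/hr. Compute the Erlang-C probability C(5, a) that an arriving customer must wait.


a = λ/μ = 1.3453; ρ = a/5 = 0.2691
P₀ = 0.260231 (from M/M/c formula)
C(c,a) = [a^c/(c!(1−ρ))]·P₀ = [4.40655/(120·0.7309)]·0.260231
= 0.05024·0.260231 = 0.013074

Final: 0.013074


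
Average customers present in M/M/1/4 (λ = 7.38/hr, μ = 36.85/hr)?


ρ = 7.38/36.85 = 0.2003
L = ρ[1 − (K+1)ρ^K + Kρ^(K+1)] / [(1−ρ)(1−ρ^(K+1))]
Numerator: 0.2003·(1 − 5·0.001609 + 4·0.0003222) = 0.198919
Denominator: (0.7997)·(0.999678) = 0.799471
L = 0.198919/0.799471 = 0.2488

Final: 0.2488


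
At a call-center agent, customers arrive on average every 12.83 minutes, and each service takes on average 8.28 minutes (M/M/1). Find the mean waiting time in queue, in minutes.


λ = 60/12.83 = 4.6765 /hr
μ = 60/8.28 = 7.2464 /hr
ρ = λ/μ = 4.6765/7.2464 = 0.6454
Wq = ρ/(μ−λ) = 0.6454/(7.2464−4.6765) = 0.25113 hr
In minutes: 0.25113·60 = 15.068 min

Final: 15.068 min


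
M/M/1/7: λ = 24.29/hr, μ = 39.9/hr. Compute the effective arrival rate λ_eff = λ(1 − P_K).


ρ = 0.6088; P_K = (1−ρ)ρ^7/(1−ρ^8) = 0.012356
λ_eff = λ(1 − P_K) = 24.29·(1 − 0.012356) = 24.29·0.987644 = 23.9899 /hr

Final: 23.9899 /hr


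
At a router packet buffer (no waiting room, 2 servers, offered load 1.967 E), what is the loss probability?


B(c,a) = (a^c/c!) / Σ_{k=0}^{c} a^k/k!
a^2/2! = 1.934545
Σ terms (k=0..2): 1.00000 + 1.96700 + 1.93454 = 4.901544
B = 1.934545/4.901544 = 0.394681

Final: 0.394681


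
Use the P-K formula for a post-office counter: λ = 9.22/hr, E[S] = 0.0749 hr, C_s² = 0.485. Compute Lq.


ρ = λ·E[S] = 9.22·0.0749 = 0.6906
Lq = ρ²(1+C_s²)/(2(1−ρ)) = 0.4769·(1+0.485)/(2·0.3094)
= 0.4769·1.4850/0.6188 = 1.14438

Final: 1.14438


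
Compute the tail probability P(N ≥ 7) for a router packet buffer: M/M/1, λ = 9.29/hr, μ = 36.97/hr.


ρ = 9.29/36.97 = 0.2513
P(N ≥ n) = ρ^n = 0.2513^7 = 0.00006327

Final: 0.00006327


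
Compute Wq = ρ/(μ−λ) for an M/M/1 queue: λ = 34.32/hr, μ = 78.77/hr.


ρ = 34.32/78.77 = 0.4357
Wq = ρ/(μ−λ) = 0.4357/(78.77 − 34.32) = 0.4357/44.45 = 0.009802 hr

Final: 0.009802 hr


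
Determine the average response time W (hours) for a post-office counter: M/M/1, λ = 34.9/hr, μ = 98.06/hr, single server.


W = 1/(μ−λ) = 1/(98.06 − 34.9) = 1/63.16 = 0.01583 hr

Final: 0.01583 hr


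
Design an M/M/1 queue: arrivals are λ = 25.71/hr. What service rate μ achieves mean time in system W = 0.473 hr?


W = 1/(μ−λ) ⇒ μ − λ = 1/W = 1/0.473 = 2.1142
μ = λ + 1/W = 25.71 + 2.1142 = 27.8242 per hr

Final: 27.8242 /hr


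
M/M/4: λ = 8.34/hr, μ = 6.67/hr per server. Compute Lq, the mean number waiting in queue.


a = λ/μ = 1.2504; ρ = a/4 = 0.3126
P₀ = 0.285220
Lq = P₀·a^c·ρ / (c!·(1−ρ)²) = 0.285220·2.44434·0.3126/(24·0.47253)
= 0.01922

Final: 0.01922


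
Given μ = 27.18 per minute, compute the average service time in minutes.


Mean service time = 1/μ = 1/27.18 minute = 0.03679 minute
In minutes: 0.03679 × 1 = 0.03679 min

Final: 0.03679 min


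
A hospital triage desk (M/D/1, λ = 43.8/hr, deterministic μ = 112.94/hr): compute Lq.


ρ = 43.8/112.94 = 0.3878
M/D/1: Lq = ρ²/(2(1−ρ)) = 0.1504/(2·0.6122) = 0.12284

Final: 0.12284


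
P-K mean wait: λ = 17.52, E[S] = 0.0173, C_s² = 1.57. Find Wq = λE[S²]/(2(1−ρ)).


ρ = λ·E[S] = 17.52·0.0173 = 0.3031
E[S²] = E[S]²(1+C_s²) = 0.0173²·(1+1.57) = 0.0007692
Wq = λ·E[S²]/(2(1−ρ)) = 17.52·0.0007692/(2·0.6969) = 0.009668 hr

Final: 0.009668 hr


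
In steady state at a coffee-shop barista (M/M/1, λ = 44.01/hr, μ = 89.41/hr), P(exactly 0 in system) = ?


ρ = 44.01/89.41 = 0.4922
P_n = (1−ρ)·ρ^n = (1 − 0.4922)·0.4922^0 = 0.5078·1.000000 = 0.507773

Final: 0.507773


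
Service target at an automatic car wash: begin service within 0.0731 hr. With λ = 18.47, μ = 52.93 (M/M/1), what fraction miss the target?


ρ = 18.47/52.93 = 0.3490
P(Wq > t) = ρ·e^{−(μ−λ)t} = 0.3490·e^{−2.5190}
= 0.3490·0.080538 = 0.028104

Final: 0.028104


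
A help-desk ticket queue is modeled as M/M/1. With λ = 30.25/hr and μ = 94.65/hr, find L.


ρ = λ/μ = 30.25/94.65 = 0.3196
L = ρ/(1−ρ) = 0.3196/(1 − 0.3196) = 0.3196/0.6804 = 0.4697

Final: 0.4697


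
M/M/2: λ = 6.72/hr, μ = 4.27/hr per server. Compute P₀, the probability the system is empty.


a = λ/μ = 6.72/4.27 = 1.5738; ρ = a/c = 0.7869
Σ_{k=0}^{1} a^k/k! (terms k=0..1) = 1.00000 + 1.57377 = 2.57377
Tail: a^2/(2!(1−ρ)) = 2.47675/(2·0.2131) = 5.81084
P₀ = 1/(2.57377 + 5.81084) = 1/8.38462 = 0.119266

Final: 0.119266


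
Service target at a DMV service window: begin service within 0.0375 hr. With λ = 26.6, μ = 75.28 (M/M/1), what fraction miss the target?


ρ = 26.6/75.28 = 0.3533
P(Wq > t) = ρ·e^{−(μ−λ)t} = 0.3533·e^{−1.8255}
= 0.3533·0.161137 = 0.056937

Final: 0.056937


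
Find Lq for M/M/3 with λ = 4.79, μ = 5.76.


a = λ/μ = 0.8316; ρ = a/3 = 0.2772
P₀ = 0.432904
Lq = P₀·a^c·ρ / (c!·(1−ρ)²) = 0.432904·0.57509·0.2772/(6·0.52244)
= 0.02202

Final: 0.02202


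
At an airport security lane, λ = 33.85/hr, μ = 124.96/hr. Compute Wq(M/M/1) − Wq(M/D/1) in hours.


ρ = 33.85/124.96 = 0.2709
Wq(M/M/1) = ρ/(μ−λ) = 0.2709/91.11 = 0.002973 hr
Wq(M/D/1) = ρ/(2(μ−λ)) = 0.001487 hr
Savings = 0.002973 − 0.001487 = 0.001487 hr

Final: 0.001487 hr


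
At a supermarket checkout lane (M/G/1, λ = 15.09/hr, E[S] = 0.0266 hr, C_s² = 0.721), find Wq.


ρ = λ·E[S] = 15.09·0.0266 = 0.4014
E[S²] = E[S]²(1+C_s²) = 0.0266²·(1+0.721) = 0.001218
Wq = λ·E[S²]/(2(1−ρ)) = 15.09·0.001218/(2·0.5986) = 0.01535 hr

Final: 0.01535 hr


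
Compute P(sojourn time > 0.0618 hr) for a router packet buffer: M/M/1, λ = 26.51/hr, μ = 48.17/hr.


W ~ Exponential(μ−λ) for M/M/1.
μ − λ = 48.17 − 26.51 = 21.6600
P(W > t) = e^{−(μ−λ)t} = e^{−1.3386} = 0.262216

Final: 0.262216


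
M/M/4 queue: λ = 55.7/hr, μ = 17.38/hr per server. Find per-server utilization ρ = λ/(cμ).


ρ = λ/(cμ) = 55.7/(4·17.38) = 55.7/69.52 = 0.8012

Final: 0.8012


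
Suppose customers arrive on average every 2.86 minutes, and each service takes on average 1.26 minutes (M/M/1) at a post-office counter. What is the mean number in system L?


λ = 60/2.86 = 20.9790 /hr
μ = 60/1.26 = 47.6190 /hr
ρ = λ/μ = 20.9790/47.6190 = 0.4406
L = ρ/(1−ρ) = 0.4406/0.5594 = 0.7875

Final: 0.7875


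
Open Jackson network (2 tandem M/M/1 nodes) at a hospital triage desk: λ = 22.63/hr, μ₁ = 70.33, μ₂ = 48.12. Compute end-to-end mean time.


Each node sees arrival rate λ = 22.63/hr (tandem ⇒ throughput preserved).
W₁ = 1/(μ₁−λ) = 1/(70.33−22.63) = 0.02096 hr
W₂ = 1/(μ₂−λ) = 1/(48.12−22.63) = 0.03923 hr
W_total = W₁ + W₂ = 0.02096 + 0.03923 = 0.06020 hr

Final: 0.06020 hr


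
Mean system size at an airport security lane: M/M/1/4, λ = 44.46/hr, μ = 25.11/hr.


ρ = 44.46/25.11 = 1.7706
L = ρ[1 − (K+1)ρ^K + Kρ^(K+1)] / [(1−ρ)(1−ρ^(K+1))]
Numerator: 1.7706·(1 − 5·9.828585 + 4·17.402584) = 38.010398
Denominator: (-0.7706)·(-16.402584) = 12.639984
L = 38.010398/12.639984 = 3.0072

Final: 3.0072


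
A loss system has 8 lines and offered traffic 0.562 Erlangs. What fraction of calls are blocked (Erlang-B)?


B(c,a) = (a^c/c!) / Σ_{k=0}^{c} a^k/k!
a^8/8! = 0.0000002468
Σ terms (k=0..8): 1.00000 + 0.56200 + 0.15792 + 0.02958 + 0.004157 + 0.0004672 + 0.00004376 + 0.000003513 + 0.0000002468 = 1.754177
B = 0.0000002468/1.754177 = 0.0000001407

Final: 0.0000001407


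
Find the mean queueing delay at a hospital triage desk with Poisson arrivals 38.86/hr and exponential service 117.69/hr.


ρ = 38.86/117.69 = 0.3302
Wq = ρ/(μ−λ) = 0.3302/(117.69 − 38.86) = 0.3302/78.83 = 0.004189 hr

Final: 0.004189 hr


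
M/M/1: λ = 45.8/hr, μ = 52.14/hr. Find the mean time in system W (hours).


W = 1/(μ−λ) = 1/(52.14 − 45.8) = 1/6.34 = 0.1577 hr

Final: 0.1577 hr


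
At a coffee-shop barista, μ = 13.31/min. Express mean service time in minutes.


Mean service time = 1/μ = 1/13.31 minute = 0.07513 minute
In minutes: 0.07513 × 1 = 0.07513 min

Final: 0.07513 min


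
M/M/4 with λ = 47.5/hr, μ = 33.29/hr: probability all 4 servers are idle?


a = λ/μ = 47.5/33.29 = 1.4269; ρ = a/c = 0.3567
Σ_{k=0}^{3} a^k/k! (terms k=0..3) = 1.00000 + 1.42685 + 1.01796 + 0.48416 = 3.92897
Tail: a^4/(4!(1−ρ)) = 4.14495/(24·0.6433) = 0.26847
P₀ = 1/(3.92897 + 0.26847) = 1/4.19745 = 0.238240

Final: 0.238240


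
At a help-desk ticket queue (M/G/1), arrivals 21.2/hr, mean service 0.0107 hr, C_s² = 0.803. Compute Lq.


ρ = λ·E[S] = 21.2·0.0107 = 0.2268
Lq = ρ²(1+C_s²)/(2(1−ρ)) = 0.05146·(1+0.803)/(2·0.7732)
= 0.05146·1.8030/1.5463 = 0.06000

Final: 0.06000


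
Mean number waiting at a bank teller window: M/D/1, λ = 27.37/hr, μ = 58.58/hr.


ρ = 27.37/58.58 = 0.4672
M/D/1: Lq = ρ²/(2(1−ρ)) = 0.2183/(2·0.5328) = 0.20487

Final: 0.20487


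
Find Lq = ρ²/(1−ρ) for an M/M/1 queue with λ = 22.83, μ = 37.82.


ρ = 22.83/37.82 = 0.6036
Lq = ρ²/(1−ρ) = 0.3644/0.3964 = 0.9194

Final: 0.9194


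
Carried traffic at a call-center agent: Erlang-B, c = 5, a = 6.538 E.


B(5,6.538) = 0.396344 (Erlang-B)
Carried load = a(1 − B) = 6.538·(1 − 0.396344) = 6.538·0.603656 = 3.9467 E

Final: 3.9467 Erlangs


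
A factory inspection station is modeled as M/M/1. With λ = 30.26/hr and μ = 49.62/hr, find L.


ρ = λ/μ = 30.26/49.62 = 0.6098
L = ρ/(1−ρ) = 0.6098/(1 − 0.6098) = 0.6098/0.3902 = 1.5630

Final: 1.5630


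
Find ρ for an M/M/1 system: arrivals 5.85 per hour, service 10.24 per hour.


ρ = λ/μ = 5.85/10.24 = 0.5713

Final: 0.5713


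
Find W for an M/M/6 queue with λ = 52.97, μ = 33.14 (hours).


a = 1.5984; ρ = 0.2664; P₀ = 0.202150
Lq = P₀·a^c·ρ/(c!(1−ρ)²) = 0.002317
Wq = Lq/λ = 0.002317/52.97 = 0.00004375 hr
W = Wq + 1/μ = 0.00004375 + 0.03018 = 0.03022 hr

Final: 0.03022 hr


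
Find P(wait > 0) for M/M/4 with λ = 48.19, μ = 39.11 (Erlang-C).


a = λ/μ = 1.2322; ρ = a/4 = 0.3080
P₀ = 0.290540 (from M/M/c formula)
C(c,a) = [a^c/(c!(1−ρ))]·P₀ = [2.30503/(24·0.6920)]·0.290540
= 0.13880·0.290540 = 0.040327

Final: 0.040327


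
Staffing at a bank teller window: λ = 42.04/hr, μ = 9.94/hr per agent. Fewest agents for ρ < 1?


Stability requires cμ > λ ⇔ c > λ/μ.
λ/μ = 42.04/9.94 = 4.2294
Minimum integer c = ⌊4.2294⌋ + 1 = 5
Check: 5·9.94 = 49.70 > 42.04, while 4·9.94 = 39.76 ≤ 42.04

Final: 5 servers


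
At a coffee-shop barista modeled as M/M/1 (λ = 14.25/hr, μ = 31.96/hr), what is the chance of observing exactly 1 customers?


ρ = 14.25/31.96 = 0.4459
P_n = (1−ρ)·ρ^n = (1 − 0.4459)·0.4459^1 = 0.5541·0.445870 = 0.247070

Final: 0.247070


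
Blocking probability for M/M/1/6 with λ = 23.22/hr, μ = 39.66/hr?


ρ = λ/μ = 23.22/39.66 = 0.5855
P_K = (1−ρ)ρ^K/(1−ρ^(K+1)) = (0.4145·0.040277)/(1 − 0.023581)
= 0.016696/0.976419 = 0.017099

Final: 0.017099


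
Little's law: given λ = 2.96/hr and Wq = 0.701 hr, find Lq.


Lq = λWq = 2.96·0.701 = 2.0750

Final: 2.0750


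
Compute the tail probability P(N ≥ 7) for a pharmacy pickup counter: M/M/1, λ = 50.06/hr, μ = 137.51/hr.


ρ = 50.06/137.51 = 0.3640
P(N ≥ n) = ρ^n = 0.3640^7 = 0.0008474

Final: 0.0008474


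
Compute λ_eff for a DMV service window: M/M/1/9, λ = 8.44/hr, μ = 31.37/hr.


ρ = 0.2690; P_K = (1−ρ)ρ^9/(1−ρ^10) = 0.000005399
λ_eff = λ(1 − P_K) = 8.44·(1 − 0.000005399) = 8.44·0.999995 = 8.4400 /hr

Final: 8.4400 /hr


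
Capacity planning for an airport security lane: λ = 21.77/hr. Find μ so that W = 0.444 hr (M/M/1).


W = 1/(μ−λ) ⇒ μ − λ = 1/W = 1/0.444 = 2.2523
μ = λ + 1/W = 21.77 + 2.2523 = 24.0223 per hr

Final: 24.0223 /hr


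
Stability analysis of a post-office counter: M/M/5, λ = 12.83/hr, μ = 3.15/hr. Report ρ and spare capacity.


Total capacity cμ = 5·3.15 = 15.75/hr
ρ = λ/(cμ) = 12.83/15.75 = 0.8146
Stable ⇔ ρ < 1: YES
Spare capacity = cμ − λ = 15.75 − 12.83 = 2.92/hr

Final: ρ = 0.8146; stable; margin = 2.92/hr


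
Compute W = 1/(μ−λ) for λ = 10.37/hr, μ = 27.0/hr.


W = 1/(μ−λ) = 1/(27.0 − 10.37) = 1/16.63 = 0.06013 hr

Final: 0.06013 hr


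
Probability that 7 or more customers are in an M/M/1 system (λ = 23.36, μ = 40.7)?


ρ = 23.36/40.7 = 0.5740
P(N ≥ n) = ρ^n = 0.5740^7 = 0.020519

Final: 0.020519


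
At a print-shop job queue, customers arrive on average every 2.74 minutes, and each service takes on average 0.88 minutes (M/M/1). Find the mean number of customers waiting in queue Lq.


λ = 60/2.74 = 21.8978 /hr
μ = 60/0.88 = 68.1818 /hr
ρ = λ/μ = 21.8978/68.1818 = 0.3212
Lq = ρ²/(1−ρ) = 0.1031/0.6788 = 0.1520

Final: 0.1520


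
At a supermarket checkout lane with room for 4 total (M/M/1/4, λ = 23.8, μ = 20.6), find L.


ρ = 23.8/20.6 = 1.1553
L = ρ[1 − (K+1)ρ^K + Kρ^(K+1)] / [(1−ρ)(1−ρ^(K+1))]
Numerator: 1.1553·(1 − 5·1.781718 + 4·2.058490) = 0.375912
Denominator: (-0.1553)·(-1.058490) = 0.164426
L = 0.375912/0.164426 = 2.2862

Final: 2.2862


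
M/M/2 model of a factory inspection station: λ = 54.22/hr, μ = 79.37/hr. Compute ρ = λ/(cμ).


ρ = λ/(cμ) = 54.22/(2·79.37) = 54.22/158.74 = 0.3416

Final: 0.3416


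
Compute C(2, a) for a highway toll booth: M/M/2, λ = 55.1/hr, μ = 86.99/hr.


a = λ/μ = 0.6334; ρ = a/2 = 0.3167
P₀ = 0.518945 (from M/M/c formula)
C(c,a) = [a^c/(c!(1−ρ))]·P₀ = [0.40120/(2·0.6833)]·0.518945
= 0.29358·0.518945 = 0.152351

Final: 0.152351


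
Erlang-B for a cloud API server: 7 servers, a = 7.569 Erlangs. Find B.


B(c,a) = (a^c/c!) / Σ_{k=0}^{c} a^k/k!
a^7/7! = 282.383294
Σ terms (k=0..7): 1.00000 + 7.56900 + 28.64488 + 72.27103 + 136.75486 + 207.01951 + 261.15511 + 282.38329 = 996.797697
B = 282.383294/996.797697 = 0.283290

Final: 0.283290


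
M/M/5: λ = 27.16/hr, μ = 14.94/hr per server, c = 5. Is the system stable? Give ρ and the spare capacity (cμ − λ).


Total capacity cμ = 5·14.94 = 74.70/hr
ρ = λ/(cμ) = 27.16/74.70 = 0.3636
Stable ⇔ ρ < 1: YES
Spare capacity = cμ − λ = 74.70 − 27.16 = 47.54/hr

Final: ρ = 0.3636; stable; margin = 47.54/hr


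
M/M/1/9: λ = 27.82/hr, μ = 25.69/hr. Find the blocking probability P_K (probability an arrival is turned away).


ρ = λ/μ = 27.82/25.69 = 1.0829
P_K = (1−ρ)ρ^K/(1−ρ^(K+1)) = (-0.08291·2.048034)/(1 − 2.217840)
= -0.169806/-1.217840 = 0.139432

Final: 0.139432


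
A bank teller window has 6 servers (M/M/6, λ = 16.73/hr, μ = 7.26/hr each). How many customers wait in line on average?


a = λ/μ = 2.3044; ρ = a/6 = 0.3841
P₀ = 0.099471
Lq = P₀·a^c·ρ / (c!·(1−ρ)²) = 0.099471·149.74624·0.3841/(720·0.37937)
= 0.02094

Final: 0.02094


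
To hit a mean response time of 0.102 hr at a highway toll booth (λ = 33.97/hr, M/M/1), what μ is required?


W = 1/(μ−λ) ⇒ μ − λ = 1/W = 1/0.102 = 9.8039
μ = λ + 1/W = 33.97 + 9.8039 = 43.7739 per hr

Final: 43.7739 /hr


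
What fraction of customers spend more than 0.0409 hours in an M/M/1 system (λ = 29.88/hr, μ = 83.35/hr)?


W ~ Exponential(μ−λ) for M/M/1.
μ − λ = 83.35 − 29.88 = 53.4700
P(W > t) = e^{−(μ−λ)t} = e^{−2.1869} = 0.112262

Final: 0.112262


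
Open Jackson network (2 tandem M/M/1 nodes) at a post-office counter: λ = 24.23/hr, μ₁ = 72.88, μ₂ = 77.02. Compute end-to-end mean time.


Each node sees arrival rate λ = 24.23/hr (tandem ⇒ throughput preserved).
W₁ = 1/(μ₁−λ) = 1/(72.88−24.23) = 0.02055 hr
W₂ = 1/(μ₂−λ) = 1/(77.02−24.23) = 0.01894 hr
W_total = W₁ + W₂ = 0.02055 + 0.01894 = 0.03950 hr

Final: 0.03950 hr


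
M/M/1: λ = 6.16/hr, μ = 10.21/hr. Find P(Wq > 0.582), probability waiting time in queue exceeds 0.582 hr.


ρ = 6.16/10.21 = 0.6033
P(Wq > t) = ρ·e^{−(μ−λ)t} = 0.6033·e^{−2.3571}
= 0.6033·0.094694 = 0.057132

Final: 0.057132


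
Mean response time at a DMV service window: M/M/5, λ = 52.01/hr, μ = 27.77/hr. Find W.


a = 1.8729; ρ = 0.3746; P₀ = 0.152873
Lq = P₀·a^c·ρ/(c!(1−ρ)²) = 0.02811
Wq = Lq/λ = 0.02811/52.01 = 0.0005405 hr
W = Wq + 1/μ = 0.0005405 + 0.03601 = 0.03655 hr

Final: 0.03655 hr


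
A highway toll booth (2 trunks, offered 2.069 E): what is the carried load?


B(2,2.069) = 0.410870 (Erlang-B)
Carried load = a(1 − B) = 2.069·(1 − 0.410870) = 2.069·0.589130 = 1.2189 E

Final: 1.2189 Erlangs


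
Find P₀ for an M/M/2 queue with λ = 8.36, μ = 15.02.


a = λ/μ = 8.36/15.02 = 0.5566; ρ = a/c = 0.2783
Σ_{k=0}^{1} a^k/k! (terms k=0..1) = 1.00000 + 0.55659 = 1.55659
Tail: a^2/(2!(1−ρ)) = 0.30979/(2·0.7217) = 0.21463
P₀ = 1/(1.55659 + 0.21463) = 1/1.77122 = 0.564583

Final: 0.564583


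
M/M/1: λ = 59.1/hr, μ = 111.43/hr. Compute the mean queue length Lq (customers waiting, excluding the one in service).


ρ = 59.1/111.43 = 0.5304
Lq = ρ²/(1−ρ) = 0.2813/0.4696 = 0.5990

Final: 0.5990


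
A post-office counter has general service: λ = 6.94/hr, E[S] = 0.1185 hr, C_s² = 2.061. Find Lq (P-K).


ρ = λ·E[S] = 6.94·0.1185 = 0.8224
Lq = ρ²(1+C_s²)/(2(1−ρ)) = 0.6763·(1+2.061)/(2·0.1776)
= 0.6763·3.0610/0.3552 = 5.82803

Final: 5.82803


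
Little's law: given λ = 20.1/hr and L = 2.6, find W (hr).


W = L/λ = 2.6/20.1 = 0.1294 hr

Final: 0.1294 hr


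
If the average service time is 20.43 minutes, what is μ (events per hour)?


μ = 1/(service time) in consistent units.
1 hour = 60 min, so μ = 60/20.43 = 2.9369 per hour

Final: 2.9369 /hr


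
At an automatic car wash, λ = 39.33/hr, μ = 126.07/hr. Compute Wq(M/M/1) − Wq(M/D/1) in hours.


ρ = 39.33/126.07 = 0.3120
Wq(M/M/1) = ρ/(μ−λ) = 0.3120/86.74 = 0.003597 hr
Wq(M/D/1) = ρ/(2(μ−λ)) = 0.001798 hr
Savings = 0.003597 − 0.001798 = 0.001798 hr

Final: 0.001798 hr


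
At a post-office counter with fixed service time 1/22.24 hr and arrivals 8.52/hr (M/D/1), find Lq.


ρ = 8.52/22.24 = 0.3831
M/D/1: Lq = ρ²/(2(1−ρ)) = 0.1468/(2·0.6169) = 0.11895

Final: 0.11895


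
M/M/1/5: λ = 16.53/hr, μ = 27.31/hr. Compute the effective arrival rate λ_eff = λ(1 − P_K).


ρ = 0.6053; P_K = (1−ρ)ρ^5/(1−ρ^6) = 0.033725
λ_eff = λ(1 − P_K) = 16.53·(1 − 0.033725) = 16.53·0.966275 = 15.9725 /hr

Final: 15.9725 /hr


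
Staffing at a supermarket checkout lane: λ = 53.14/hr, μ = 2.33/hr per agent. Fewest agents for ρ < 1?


Stability requires cμ > λ ⇔ c > λ/μ.
λ/μ = 53.14/2.33 = 22.8069
Minimum integer c = ⌊22.8069⌋ + 1 = 23
Check: 23·2.33 = 53.59 > 53.14, while 22·2.33 = 51.26 ≤ 53.14

Final: 23 servers


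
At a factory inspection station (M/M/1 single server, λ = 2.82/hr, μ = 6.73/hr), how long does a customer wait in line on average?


ρ = 2.82/6.73 = 0.4190
Wq = ρ/(μ−λ) = 0.4190/(6.73 − 2.82) = 0.4190/3.91 = 0.1072 hr

Final: 0.1072 hr


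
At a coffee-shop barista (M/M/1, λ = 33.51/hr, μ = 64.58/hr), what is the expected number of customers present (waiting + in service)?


ρ = λ/μ = 33.51/64.58 = 0.5189
L = ρ/(1−ρ) = 0.5189/(1 − 0.5189) = 0.5189/0.4811 = 1.0785

Final: 1.0785


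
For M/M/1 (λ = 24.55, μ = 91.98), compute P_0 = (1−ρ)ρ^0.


ρ = 24.55/91.98 = 0.2669
P_n = (1−ρ)·ρ^n = (1 − 0.2669)·0.2669^0 = 0.7331·1.000000 = 0.733094

Final: 0.733094


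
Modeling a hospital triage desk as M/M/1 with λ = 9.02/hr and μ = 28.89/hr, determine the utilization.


ρ = λ/μ = 9.02/28.89 = 0.3122

Final: 0.3122


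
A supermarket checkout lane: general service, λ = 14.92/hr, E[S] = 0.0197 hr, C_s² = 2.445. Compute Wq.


ρ = λ·E[S] = 14.92·0.0197 = 0.2939
E[S²] = E[S]²(1+C_s²) = 0.0197²·(1+2.445) = 0.001337
Wq = λ·E[S²]/(2(1−ρ)) = 14.92·0.001337/(2·0.7061) = 0.01413 hr

Final: 0.01413 hr


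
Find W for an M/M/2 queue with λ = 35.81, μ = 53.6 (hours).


a = 0.6681; ρ = 0.3340; P₀ = 0.499196
Lq = P₀·a^c·ρ/(c!(1−ρ)²) = 0.08392
Wq = Lq/λ = 0.08392/35.81 = 0.002343 hr
W = Wq + 1/μ = 0.002343 + 0.01866 = 0.02100 hr

Final: 0.02100 hr


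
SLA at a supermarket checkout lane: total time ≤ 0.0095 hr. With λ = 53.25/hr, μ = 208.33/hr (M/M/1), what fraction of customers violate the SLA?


W ~ Exponential(μ−λ) for M/M/1.
μ − λ = 208.33 − 53.25 = 155.0800
P(W > t) = e^{−(μ−λ)t} = e^{−1.4733} = 0.229177

Final: 0.229177


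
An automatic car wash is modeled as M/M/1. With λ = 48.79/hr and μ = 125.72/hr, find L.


ρ = λ/μ = 48.79/125.72 = 0.3881
L = ρ/(1−ρ) = 0.3881/(1 − 0.3881) = 0.3881/0.6119 = 0.6342

Final: 0.6342


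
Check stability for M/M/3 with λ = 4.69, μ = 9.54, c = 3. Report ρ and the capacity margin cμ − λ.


Total capacity cμ = 3·9.54 = 28.62/hr
ρ = λ/(cμ) = 4.69/28.62 = 0.1639
Stable ⇔ ρ < 1: YES
Spare capacity = cμ − λ = 28.62 − 4.69 = 23.93/hr

Final: ρ = 0.1639; stable; margin = 23.93/hr


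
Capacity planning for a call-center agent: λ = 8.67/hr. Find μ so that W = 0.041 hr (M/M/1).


W = 1/(μ−λ) ⇒ μ − λ = 1/W = 1/0.041 = 24.3902
μ = λ + 1/W = 8.67 + 24.3902 = 33.0602 per hr

Final: 33.0602 /hr


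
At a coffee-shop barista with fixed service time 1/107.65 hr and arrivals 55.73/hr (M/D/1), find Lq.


ρ = 55.73/107.65 = 0.5177
M/D/1: Lq = ρ²/(2(1−ρ)) = 0.2680/(2·0.4823) = 0.27784

Final: 0.27784


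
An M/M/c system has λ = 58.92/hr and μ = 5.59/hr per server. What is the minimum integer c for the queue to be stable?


Stability requires cμ > λ ⇔ c > λ/μ.
λ/μ = 58.92/5.59 = 10.5403
Minimum integer c = ⌊10.5403⌋ + 1 = 11
Check: 11·5.59 = 61.49 > 58.92, while 10·5.59 = 55.90 ≤ 58.92

Final: 11 servers


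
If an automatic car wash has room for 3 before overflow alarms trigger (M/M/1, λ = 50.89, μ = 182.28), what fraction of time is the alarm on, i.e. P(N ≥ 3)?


ρ = 50.89/182.28 = 0.2792
P(N ≥ n) = ρ^n = 0.2792^3 = 0.021761

Final: 0.021761


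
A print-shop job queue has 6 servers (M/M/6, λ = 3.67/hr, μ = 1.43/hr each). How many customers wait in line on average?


a = λ/μ = 2.5664; ρ = a/6 = 0.4277
P₀ = 0.076301
Lq = P₀·a^c·ρ / (c!·(1−ρ)²) = 0.076301·285.74600·0.4277/(720·0.32748)
= 0.03955

Final: 0.03955


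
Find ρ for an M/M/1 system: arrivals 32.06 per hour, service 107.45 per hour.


ρ = λ/μ = 32.06/107.45 = 0.2984

Final: 0.2984


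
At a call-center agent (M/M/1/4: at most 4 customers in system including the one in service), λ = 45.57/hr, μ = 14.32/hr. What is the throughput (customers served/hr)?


ρ = 3.1823; P_K = (1−ρ)ρ^4/(1−ρ^5) = 0.687866
λ_eff = λ(1 − P_K) = 45.57·(1 − 0.687866) = 45.57·0.312134 = 14.2239 /hr

Final: 14.2239 /hr


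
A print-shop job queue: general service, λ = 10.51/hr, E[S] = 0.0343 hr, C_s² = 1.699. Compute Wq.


ρ = λ·E[S] = 10.51·0.0343 = 0.3605
E[S²] = E[S]²(1+C_s²) = 0.0343²·(1+1.699) = 0.003175
Wq = λ·E[S²]/(2(1−ρ)) = 10.51·0.003175/(2·0.6395) = 0.02609 hr

Final: 0.02609 hr


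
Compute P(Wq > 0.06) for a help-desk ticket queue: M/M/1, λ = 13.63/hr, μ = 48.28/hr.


ρ = 13.63/48.28 = 0.2823
P(Wq > t) = ρ·e^{−(μ−λ)t} = 0.2823·e^{−2.0790}
= 0.2823·0.125055 = 0.035305

Final: 0.035305


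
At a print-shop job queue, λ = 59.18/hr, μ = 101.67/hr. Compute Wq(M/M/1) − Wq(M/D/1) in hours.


ρ = 59.18/101.67 = 0.5821
Wq(M/M/1) = ρ/(μ−λ) = 0.5821/42.49 = 0.01370 hr
Wq(M/D/1) = ρ/(2(μ−λ)) = 0.006850 hr
Savings = 0.01370 − 0.006850 = 0.006850 hr

Final: 0.006850 hr


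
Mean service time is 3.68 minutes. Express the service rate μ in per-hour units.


μ = 1/(service time) in consistent units.
1 hour = 60 min, so μ = 60/3.68 = 16.3043 per hour

Final: 16.3043 /hr


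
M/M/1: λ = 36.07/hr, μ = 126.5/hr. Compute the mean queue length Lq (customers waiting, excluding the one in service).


ρ = 36.07/126.5 = 0.2851
Lq = ρ²/(1−ρ) = 0.08130/0.7149 = 0.1137

Final: 0.1137


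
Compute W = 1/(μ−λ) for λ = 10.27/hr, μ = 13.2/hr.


W = 1/(μ−λ) = 1/(13.2 − 10.27) = 1/2.93 = 0.3413 hr

Final: 0.3413 hr


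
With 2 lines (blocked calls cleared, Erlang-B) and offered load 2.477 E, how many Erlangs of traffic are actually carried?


B(2,2.477) = 0.468736 (Erlang-B)
Carried load = a(1 − B) = 2.477·(1 − 0.468736) = 2.477·0.531264 = 1.3159 E

Final: 1.3159 Erlangs


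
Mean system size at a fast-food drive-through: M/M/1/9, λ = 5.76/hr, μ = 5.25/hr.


ρ = 5.76/5.25 = 1.0971
L = ρ[1 − (K+1)ρ^K + Kρ^(K+1)] / [(1−ρ)(1−ρ^(K+1))]
Numerator: 1.0971·(1 − 10·2.303396 + 9·2.527155) = 0.779443
Denominator: (-0.09714)·(-1.527155) = 0.148352
L = 0.779443/0.148352 = 5.2540

Final: 5.2540


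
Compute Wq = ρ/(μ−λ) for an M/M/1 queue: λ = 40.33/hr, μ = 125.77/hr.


ρ = 40.33/125.77 = 0.3207
Wq = ρ/(μ−λ) = 0.3207/(125.77 − 40.33) = 0.3207/85.44 = 0.003753 hr

Final: 0.003753 hr


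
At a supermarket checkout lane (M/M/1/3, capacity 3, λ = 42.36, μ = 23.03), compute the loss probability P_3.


ρ = λ/μ = 42.36/23.03 = 1.8393
P_K = (1−ρ)ρ^K/(1−ρ^(K+1)) = (-0.8393·6.222803)/(1 − 11.445850)
= -5.223047/-10.445850 = 0.500012

Final: 0.500012


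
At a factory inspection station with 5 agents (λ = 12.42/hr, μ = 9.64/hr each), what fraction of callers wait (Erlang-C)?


a = λ/μ = 1.2884; ρ = a/5 = 0.2577
P₀ = 0.275525 (from M/M/c formula)
C(c,a) = [a^c/(c!(1−ρ))]·P₀ = [3.54995/(120·0.7423)]·0.275525
= 0.03985·0.275525 = 0.010980

Final: 0.010980


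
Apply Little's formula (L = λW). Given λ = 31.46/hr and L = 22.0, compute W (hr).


W = L/λ = 22.0/31.46 = 0.6993 hr

Final: 0.6993 hr


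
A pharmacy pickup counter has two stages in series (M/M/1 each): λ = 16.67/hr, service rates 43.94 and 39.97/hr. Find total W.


Each node sees arrival rate λ = 16.67/hr (tandem ⇒ throughput preserved).
W₁ = 1/(μ₁−λ) = 1/(43.94−16.67) = 0.03667 hr
W₂ = 1/(μ₂−λ) = 1/(39.97−16.67) = 0.04292 hr
W_total = W₁ + W₂ = 0.03667 + 0.04292 = 0.07959 hr

Final: 0.07959 hr


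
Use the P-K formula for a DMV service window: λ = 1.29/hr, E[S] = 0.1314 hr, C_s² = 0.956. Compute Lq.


ρ = λ·E[S] = 1.29·0.1314 = 0.1695
Lq = ρ²(1+C_s²)/(2(1−ρ)) = 0.02873·(1+0.956)/(2·0.8305)
= 0.02873·1.9560/1.6610 = 0.03384

Final: 0.03384


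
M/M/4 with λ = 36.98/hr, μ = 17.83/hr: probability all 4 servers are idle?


a = λ/μ = 36.98/17.83 = 2.0740; ρ = a/c = 0.5185
Σ_{k=0}^{3} a^k/k! (terms k=0..3) = 1.00000 + 2.07403 + 2.15081 + 1.48695 = 6.71178
Tail: a^4/(4!(1−ρ)) = 18.50386/(24·0.4815) = 1.60126
P₀ = 1/(6.71178 + 1.60126) = 1/8.31305 = 0.120293

Final: 0.120293


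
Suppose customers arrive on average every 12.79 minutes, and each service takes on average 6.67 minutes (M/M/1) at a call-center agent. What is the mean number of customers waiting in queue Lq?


λ = 60/12.79 = 4.6912 /hr
μ = 60/6.67 = 8.9955 /hr
ρ = λ/μ = 4.6912/8.9955 = 0.5215
Lq = ρ²/(1−ρ) = 0.2720/0.4785 = 0.5684

Final: 0.5684


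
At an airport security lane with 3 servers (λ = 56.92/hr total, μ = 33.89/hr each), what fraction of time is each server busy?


ρ = λ/(cμ) = 56.92/(3·33.89) = 56.92/101.67 = 0.5599

Final: 0.5599


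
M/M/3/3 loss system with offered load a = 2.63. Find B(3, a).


B(c,a) = (a^c/c!) / Σ_{k=0}^{c} a^k/k!
a^3/3! = 3.031908
Σ terms (k=0..3): 1.00000 + 2.63000 + 3.45845 + 3.03191 = 10.120358
B = 3.031908/10.120358 = 0.299585

Final: 0.299585


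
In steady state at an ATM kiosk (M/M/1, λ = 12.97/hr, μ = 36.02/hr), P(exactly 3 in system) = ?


ρ = 12.97/36.02 = 0.3601
P_n = (1−ρ)·ρ^n = (1 − 0.3601)·0.3601^3 = 0.6399·0.046686 = 0.029876

Final: 0.029876


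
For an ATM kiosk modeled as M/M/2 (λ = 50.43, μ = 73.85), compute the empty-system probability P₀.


a = λ/μ = 50.43/73.85 = 0.6829; ρ = a/c = 0.3414
Σ_{k=0}^{1} a^k/k! (terms k=0..1) = 1.00000 + 0.68287 = 1.68287
Tail: a^2/(2!(1−ρ)) = 0.46631/(2·0.6586) = 0.35404
P₀ = 1/(1.68287 + 0.35404) = 1/2.03691 = 0.490940

Final: 0.490940


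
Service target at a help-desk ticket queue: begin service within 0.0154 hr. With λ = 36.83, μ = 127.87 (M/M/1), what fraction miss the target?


ρ = 36.83/127.87 = 0.2880
P(Wq > t) = ρ·e^{−(μ−λ)t} = 0.2880·e^{−1.4020}
= 0.2880·0.246100 = 0.070884

Final: 0.070884


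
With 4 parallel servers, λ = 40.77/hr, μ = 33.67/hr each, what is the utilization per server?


ρ = λ/(cμ) = 40.77/(4·33.67) = 40.77/134.68 = 0.3027

Final: 0.3027


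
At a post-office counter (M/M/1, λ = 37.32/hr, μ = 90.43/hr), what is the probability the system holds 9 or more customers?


ρ = 37.32/90.43 = 0.4127
P(N ≥ n) = ρ^n = 0.4127^9 = 0.0003473

Final: 0.0003473


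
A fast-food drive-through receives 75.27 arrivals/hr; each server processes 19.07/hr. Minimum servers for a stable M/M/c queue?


Stability requires cμ > λ ⇔ c > λ/μ.
λ/μ = 75.27/19.07 = 3.9470
Minimum integer c = ⌊3.9470⌋ + 1 = 4
Check: 4·19.07 = 76.28 > 75.27, while 3·19.07 = 57.21 ≤ 75.27

Final: 4 servers


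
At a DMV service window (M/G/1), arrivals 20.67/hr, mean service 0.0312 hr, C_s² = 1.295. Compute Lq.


ρ = λ·E[S] = 20.67·0.0312 = 0.6449
Lq = ρ²(1+C_s²)/(2(1−ρ)) = 0.4159·(1+1.295)/(2·0.3551)
= 0.4159·2.2950/0.7102 = 1.34399

Final: 1.34399


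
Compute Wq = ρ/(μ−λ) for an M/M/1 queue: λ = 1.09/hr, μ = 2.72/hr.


ρ = 1.09/2.72 = 0.4007
Wq = ρ/(μ−λ) = 0.4007/(2.72 − 1.09) = 0.4007/1.63 = 0.2458 hr

Final: 0.2458 hr


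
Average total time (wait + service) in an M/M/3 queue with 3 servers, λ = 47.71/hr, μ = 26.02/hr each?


a = 1.8336; ρ = 0.6112; P₀ = 0.139720
Lq = P₀·a^c·ρ/(c!(1−ρ)²) = 0.58041
Wq = Lq/λ = 0.58041/47.71 = 0.01217 hr
W = Wq + 1/μ = 0.01217 + 0.03843 = 0.05060 hr

Final: 0.05060 hr


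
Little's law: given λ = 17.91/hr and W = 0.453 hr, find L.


L = λW = 17.91·0.453 = 8.1132

Final: 8.1132


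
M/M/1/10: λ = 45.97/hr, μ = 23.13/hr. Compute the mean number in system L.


ρ = 45.97/23.13 = 1.9875
L = ρ[1 − (K+1)ρ^K + Kρ^(K+1)] / [(1−ρ)(1−ρ^(K+1))]
Numerator: 1.9875·(1 − 11·961.587280 + 10·1911.118342) = 16962.439782
Denominator: (-0.9875)·(-1910.118342) = 1886.169604
L = 16962.439782/1886.169604 = 8.9931

Final: 8.9931


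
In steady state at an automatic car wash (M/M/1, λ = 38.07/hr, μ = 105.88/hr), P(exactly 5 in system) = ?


ρ = 38.07/105.88 = 0.3596
P_n = (1−ρ)·ρ^n = (1 − 0.3596)·0.3596^5 = 0.6404·0.006010 = 0.003849

Final: 0.003849


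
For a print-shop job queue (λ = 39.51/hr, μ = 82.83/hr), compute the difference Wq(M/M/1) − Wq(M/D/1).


ρ = 39.51/82.83 = 0.4770
Wq(M/M/1) = ρ/(μ−λ) = 0.4770/43.32 = 0.01101 hr
Wq(M/D/1) = ρ/(2(μ−λ)) = 0.005506 hr
Savings = 0.01101 − 0.005506 = 0.005506 hr

Final: 0.005506 hr


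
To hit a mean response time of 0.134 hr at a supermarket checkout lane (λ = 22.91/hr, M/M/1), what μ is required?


W = 1/(μ−λ) ⇒ μ − λ = 1/W = 1/0.134 = 7.4627
μ = λ + 1/W = 22.91 + 7.4627 = 30.3727 per hr

Final: 30.3727 /hr
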